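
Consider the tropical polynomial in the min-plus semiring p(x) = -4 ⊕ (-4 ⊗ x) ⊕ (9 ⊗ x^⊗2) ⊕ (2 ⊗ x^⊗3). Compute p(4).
p(4) = -4

A tropical monomial a ⊗ x^⊗i evaluates to a + i · x. Evaluating each term at x = 4:
  Term 0 contributes -4 + 0 · 4 = -4
  Term 1 contributes -4 + 1 · 4 = 0
  Term 2 contributes 9 + 2 · 4 = 17
  Term 3 contributes 2 + 3 · 4 = 14
p(4) = ⊕ of these = min[-4, 0, 17, 14] = -4.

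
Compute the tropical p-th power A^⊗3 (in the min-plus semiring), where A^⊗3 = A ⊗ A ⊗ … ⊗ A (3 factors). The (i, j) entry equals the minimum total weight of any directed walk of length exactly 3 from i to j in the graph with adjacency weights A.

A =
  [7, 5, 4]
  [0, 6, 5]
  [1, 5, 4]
A^⊗3 =
  [9, 10, 9]
  [5, 9, 8]
  [6, 10, 9]

Each entry (A^⊗3)_ij equals the minimum over all length-3 walks i = v_0 → v_1 → … → v_3 = j of Σ_t A[v_t][v_{t+1}]. For example, for (i, j) = (0, 2) we minimise over 9 possible intermediate vertex sequences; the minimum is 9, attained along the walk 0 → 1 → 0 → 2.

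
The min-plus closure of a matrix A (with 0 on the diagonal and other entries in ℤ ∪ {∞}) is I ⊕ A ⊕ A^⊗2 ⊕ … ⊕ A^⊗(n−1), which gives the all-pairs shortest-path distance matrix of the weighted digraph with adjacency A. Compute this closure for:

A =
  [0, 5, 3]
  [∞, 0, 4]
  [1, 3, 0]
Closure =
  [0, 5, 3]
  [5, 0, 4]
  [1, 3, 0]

This is the Floyd-Warshall all-pairs shortest-path computation. For each intermediate vertex k = 0, 1, …, 2, update dist[i][j] ← min(dist[i][j], dist[i][k] + dist[k][j]). The final matrix gives, for each (i, j), the minimum total weight of any directed path from i to j (possibly empty when i = j).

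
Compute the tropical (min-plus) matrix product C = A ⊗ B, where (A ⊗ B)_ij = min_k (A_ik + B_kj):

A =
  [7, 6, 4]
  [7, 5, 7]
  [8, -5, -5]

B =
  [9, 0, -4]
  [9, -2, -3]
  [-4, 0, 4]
A ⊗ B =
  [0, 4, 3]
  [3, 3, 2]
  [-9, -7, -8]

Apply the min-plus product entry-by-entry:
  C[0][0] = min over k of (A[0][0] + B[0][0] = 7 + 9 = 16, A[0][1] + B[1][0] = 6 + 9 = 15, A[0][2] + B[2][0] = 4 + -4 = 0) = 0 (attained at k = 2)
  C[0][1] = min over k of (A[0][0] + B[0][1] = 7 + 0 = 7, A[0][1] + B[1][1] = 6 + -2 = 4, A[0][2] + B[2][1] = 4 + 0 = 4) = 4 (attained at k = 1)
  C[0][2] = min over k of (A[0][0] + B[0][2] = 7 + -4 = 3, A[0][1] + B[1][2] = 6 + -3 = 3, A[0][2] + B[2][2] = 4 + 4 = 8) = 3 (attained at k = 0)
  C[1][0] = min over k of (A[1][0] + B[0][0] = 7 + 9 = 16, A[1][1] + B[1][0] = 5 + 9 = 14, A[1][2] + B[2][0] = 7 + -4 = 3) = 3 (attained at k = 2)
  C[1][1] = min over k of (A[1][0] + B[0][1] = 7 + 0 = 7, A[1][1] + B[1][1] = 5 + -2 = 3, A[1][2] + B[2][1] = 7 + 0 = 7) = 3 (attained at k = 1)
  C[1][2] = min over k of (A[1][0] + B[0][2] = 7 + -4 = 3, A[1][1] + B[1][2] = 5 + -3 = 2, A[1][2] + B[2][2] = 7 + 4 = 11) = 2 (attained at k = 1)
  C[2][0] = min over k of (A[2][0] + B[0][0] = 8 + 9 = 17, A[2][1] + B[1][0] = -5 + 9 = 4, A[2][2] + B[2][0] = -5 + -4 = -9) = -9 (attained at k = 2)
  C[2][1] = min over k of (A[2][0] + B[0][1] = 8 + 0 = 8, A[2][1] + B[1][1] = -5 + -2 = -7, A[2][2] + B[2][1] = -5 + 0 = -5) = -7 (attained at k = 1)
  C[2][2] = min over k of (A[2][0] + B[0][2] = 8 + -4 = 4, A[2][1] + B[1][2] = -5 + -3 = -8, A[2][2] + B[2][2] = -5 + 4 = -1) = -8 (attained at k = 1)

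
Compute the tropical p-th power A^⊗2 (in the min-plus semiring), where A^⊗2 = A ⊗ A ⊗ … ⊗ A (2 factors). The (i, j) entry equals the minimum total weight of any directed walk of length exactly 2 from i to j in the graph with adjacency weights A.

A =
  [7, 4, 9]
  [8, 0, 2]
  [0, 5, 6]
A^⊗2 =
  [9, 4, 6]
  [2, 0, 2]
  [6, 4, 7]

Each entry (A^⊗2)_ij equals the minimum over all length-2 walks i = v_0 → v_1 → … → v_2 = j of Σ_t A[v_t][v_{t+1}]. For example, for (i, j) = (0, 2) we minimise over 3 possible intermediate vertex sequences; the minimum is 6, attained along the walk 0 → 1 → 2.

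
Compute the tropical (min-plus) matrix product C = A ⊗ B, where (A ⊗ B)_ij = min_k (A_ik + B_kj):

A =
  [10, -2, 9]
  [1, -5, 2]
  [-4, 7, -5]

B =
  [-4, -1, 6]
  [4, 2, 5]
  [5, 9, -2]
A ⊗ B =
  [2, 0, 3]
  [-3, -3, 0]
  [-8, -5, -7]

Apply the min-plus product entry-by-entry:
  C[0][0] = min over k of (A[0][0] + B[0][0] = 10 + -4 = 6, A[0][1] + B[1][0] = -2 + 4 = 2, A[0][2] + B[2][0] = 9 + 5 = 14) = 2 (attained at k = 1)
  C[0][1] = min over k of (A[0][0] + B[0][1] = 10 + -1 = 9, A[0][1] + B[1][1] = -2 + 2 = 0, A[0][2] + B[2][1] = 9 + 9 = 18) = 0 (attained at k = 1)
  C[0][2] = min over k of (A[0][0] + B[0][2] = 10 + 6 = 16, A[0][1] + B[1][2] = -2 + 5 = 3, A[0][2] + B[2][2] = 9 + -2 = 7) = 3 (attained at k = 1)
  C[1][0] = min over k of (A[1][0] + B[0][0] = 1 + -4 = -3, A[1][1] + B[1][0] = -5 + 4 = -1, A[1][2] + B[2][0] = 2 + 5 = 7) = -3 (attained at k = 0)
  C[1][1] = min over k of (A[1][0] + B[0][1] = 1 + -1 = 0, A[1][1] + B[1][1] = -5 + 2 = -3, A[1][2] + B[2][1] = 2 + 9 = 11) = -3 (attained at k = 1)
  C[1][2] = min over k of (A[1][0] + B[0][2] = 1 + 6 = 7, A[1][1] + B[1][2] = -5 + 5 = 0, A[1][2] + B[2][2] = 2 + -2 = 0) = 0 (attained at k = 1)
  C[2][0] = min over k of (A[2][0] + B[0][0] = -4 + -4 = -8, A[2][1] + B[1][0] = 7 + 4 = 11, A[2][2] + B[2][0] = -5 + 5 = 0) = -8 (attained at k = 0)
  C[2][1] = min over k of (A[2][0] + B[0][1] = -4 + -1 = -5, A[2][1] + B[1][1] = 7 + 2 = 9, A[2][2] + B[2][1] = -5 + 9 = 4) = -5 (attained at k = 0)
  C[2][2] = min over k of (A[2][0] + B[0][2] = -4 + 6 = 2, A[2][1] + B[1][2] = 7 + 5 = 12, A[2][2] + B[2][2] = -5 + -2 = -7) = -7 (attained at k = 2)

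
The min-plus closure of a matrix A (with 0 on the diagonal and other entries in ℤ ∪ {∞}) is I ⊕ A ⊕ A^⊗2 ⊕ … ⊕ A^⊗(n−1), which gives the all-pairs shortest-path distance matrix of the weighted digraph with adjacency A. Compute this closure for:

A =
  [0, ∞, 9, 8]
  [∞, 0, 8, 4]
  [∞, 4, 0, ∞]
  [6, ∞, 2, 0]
Closure =
  [0, 13, 9, 8]
  [10, 0, 6, 4]
  [14, 4, 0, 8]
  [6, 6, 2, 0]

This is the Floyd-Warshall all-pairs shortest-path computation. For each intermediate vertex k = 0, 1, …, 3, update dist[i][j] ← min(dist[i][j], dist[i][k] + dist[k][j]). The final matrix gives, for each (i, j), the minimum total weight of any directed path from i to j (possibly empty when i = j).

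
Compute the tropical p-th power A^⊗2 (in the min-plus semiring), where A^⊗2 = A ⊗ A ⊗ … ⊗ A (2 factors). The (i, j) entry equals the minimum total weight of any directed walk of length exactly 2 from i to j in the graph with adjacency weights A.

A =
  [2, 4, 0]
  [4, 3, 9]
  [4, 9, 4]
A^⊗2 =
  [4, 6, 2]
  [6, 6, 4]
  [6, 8, 4]

Each entry (A^⊗2)_ij equals the minimum over all length-2 walks i = v_0 → v_1 → … → v_2 = j of Σ_t A[v_t][v_{t+1}]. For example, for (i, j) = (0, 2) we minimise over 3 possible intermediate vertex sequences; the minimum is 2, attained along the walk 0 → 0 → 2.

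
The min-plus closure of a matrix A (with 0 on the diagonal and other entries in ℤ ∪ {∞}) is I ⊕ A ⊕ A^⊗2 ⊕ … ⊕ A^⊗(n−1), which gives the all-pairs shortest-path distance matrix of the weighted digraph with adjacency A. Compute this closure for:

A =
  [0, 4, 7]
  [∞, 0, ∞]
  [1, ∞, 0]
Closure =
  [0, 4, 7]
  [∞, 0, ∞]
  [1, 5, 0]

This is the Floyd-Warshall all-pairs shortest-path computation. For each intermediate vertex k = 0, 1, …, 2, update dist[i][j] ← min(dist[i][j], dist[i][k] + dist[k][j]). The final matrix gives, for each (i, j), the minimum total weight of any directed path from i to j (possibly empty when i = j).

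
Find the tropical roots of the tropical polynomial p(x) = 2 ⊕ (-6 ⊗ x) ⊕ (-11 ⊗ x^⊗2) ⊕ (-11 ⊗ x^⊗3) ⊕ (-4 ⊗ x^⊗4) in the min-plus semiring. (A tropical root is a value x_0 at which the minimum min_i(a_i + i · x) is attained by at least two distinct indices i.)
Roots: {-7, 0, 5, 8}

Each tropical root is a break point of the lower envelope of the lines y = a_i + i · x (there are 5 lines, with slopes 0, 1, ..., 4). Only the lines that attain the minimum somewhere contribute to roots; other lines are dominated. Here the surviving (envelope) indices are i = 4, i = 3, i = 2, i = 1, i = 0.
Intersections between consecutive envelope lines give the roots: for adjacent envelope indices i < j the intersection is x = (a_i − a_j) / (j − i). Reading off the sorted break points: {-7, 0, 5, 8}.
Verification: at each break x_0, at least two indices attain the minimum of min_i(a_i + i · x_0).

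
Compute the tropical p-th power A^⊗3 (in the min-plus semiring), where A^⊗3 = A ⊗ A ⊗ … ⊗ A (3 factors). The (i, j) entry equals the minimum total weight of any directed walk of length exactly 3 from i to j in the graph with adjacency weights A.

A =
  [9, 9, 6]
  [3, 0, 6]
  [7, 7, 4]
A^⊗3 =
  [12, 9, 14]
  [3, 0, 6]
  [10, 7, 12]

Each entry (A^⊗3)_ij equals the minimum over all length-3 walks i = v_0 → v_1 → … → v_3 = j of Σ_t A[v_t][v_{t+1}]. For example, for (i, j) = (0, 2) we minimise over 9 possible intermediate vertex sequences; the minimum is 14, attained along the walk 0 → 2 → 2 → 2.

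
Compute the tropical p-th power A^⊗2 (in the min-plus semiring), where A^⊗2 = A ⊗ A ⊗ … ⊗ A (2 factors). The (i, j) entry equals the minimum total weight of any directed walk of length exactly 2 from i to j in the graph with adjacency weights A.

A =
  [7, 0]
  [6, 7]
A^⊗2 =
  [6, 7]
  [13, 6]

Each entry (A^⊗2)_ij equals the minimum over all length-2 walks i = v_0 → v_1 → … → v_2 = j of Σ_t A[v_t][v_{t+1}]. For example, for (i, j) = (0, 1) we minimise over 2 possible intermediate vertex sequences; the minimum is 7, attained along the walk 0 → 0 → 1.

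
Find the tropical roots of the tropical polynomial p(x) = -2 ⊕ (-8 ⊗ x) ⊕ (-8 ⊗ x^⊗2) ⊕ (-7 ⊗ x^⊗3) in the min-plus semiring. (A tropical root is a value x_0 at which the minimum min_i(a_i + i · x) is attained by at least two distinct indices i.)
Roots: {-1, 0, 6}

Each tropical root is a break point of the lower envelope of the lines y = a_i + i · x (there are 4 lines, with slopes 0, 1, ..., 3). Only the lines that attain the minimum somewhere contribute to roots; other lines are dominated. Here the surviving (envelope) indices are i = 3, i = 2, i = 1, i = 0.
Intersections between consecutive envelope lines give the roots: for adjacent envelope indices i < j the intersection is x = (a_i − a_j) / (j − i). Reading off the sorted break points: {-1, 0, 6}.
Verification: at each break x_0, at least two indices attain the minimum of min_i(a_i + i · x_0).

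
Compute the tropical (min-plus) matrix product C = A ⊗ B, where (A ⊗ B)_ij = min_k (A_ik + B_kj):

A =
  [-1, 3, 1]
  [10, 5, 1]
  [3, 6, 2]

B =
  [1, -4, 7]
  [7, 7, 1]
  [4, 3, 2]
A ⊗ B =
  [0, -5, 3]
  [5, 4, 3]
  [4, -1, 4]

Apply the min-plus product entry-by-entry:
  C[0][0] = min over k of (A[0][0] + B[0][0] = -1 + 1 = 0, A[0][1] + B[1][0] = 3 + 7 = 10, A[0][2] + B[2][0] = 1 + 4 = 5) = 0 (attained at k = 0)
  C[0][1] = min over k of (A[0][0] + B[0][1] = -1 + -4 = -5, A[0][1] + B[1][1] = 3 + 7 = 10, A[0][2] + B[2][1] = 1 + 3 = 4) = -5 (attained at k = 0)
  C[0][2] = min over k of (A[0][0] + B[0][2] = -1 + 7 = 6, A[0][1] + B[1][2] = 3 + 1 = 4, A[0][2] + B[2][2] = 1 + 2 = 3) = 3 (attained at k = 2)
  C[1][0] = min over k of (A[1][0] + B[0][0] = 10 + 1 = 11, A[1][1] + B[1][0] = 5 + 7 = 12, A[1][2] + B[2][0] = 1 + 4 = 5) = 5 (attained at k = 2)
  C[1][1] = min over k of (A[1][0] + B[0][1] = 10 + -4 = 6, A[1][1] + B[1][1] = 5 + 7 = 12, A[1][2] + B[2][1] = 1 + 3 = 4) = 4 (attained at k = 2)
  C[1][2] = min over k of (A[1][0] + B[0][2] = 10 + 7 = 17, A[1][1] + B[1][2] = 5 + 1 = 6, A[1][2] + B[2][2] = 1 + 2 = 3) = 3 (attained at k = 2)
  C[2][0] = min over k of (A[2][0] + B[0][0] = 3 + 1 = 4, A[2][1] + B[1][0] = 6 + 7 = 13, A[2][2] + B[2][0] = 2 + 4 = 6) = 4 (attained at k = 0)
  C[2][1] = min over k of (A[2][0] + B[0][1] = 3 + -4 = -1, A[2][1] + B[1][1] = 6 + 7 = 13, A[2][2] + B[2][1] = 2 + 3 = 5) = -1 (attained at k = 0)
  C[2][2] = min over k of (A[2][0] + B[0][2] = 3 + 7 = 10, A[2][1] + B[1][2] = 6 + 1 = 7, A[2][2] + B[2][2] = 2 + 2 = 4) = 4 (attained at k = 2)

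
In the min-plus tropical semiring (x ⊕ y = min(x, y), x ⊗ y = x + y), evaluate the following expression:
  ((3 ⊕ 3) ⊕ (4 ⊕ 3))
((3 ⊕ 3) ⊕ (4 ⊕ 3)) = 3

Expand innermost to outermost. Recall ⊕ takes the minimum of its arguments and ⊗ takes their sum. Working out the expression ((3 ⊕ 3) ⊕ (4 ⊕ 3)) gives 3.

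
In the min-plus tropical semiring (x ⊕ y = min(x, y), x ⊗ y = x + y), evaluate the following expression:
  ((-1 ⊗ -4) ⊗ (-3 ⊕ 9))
((-1 ⊗ -4) ⊗ (-3 ⊕ 9)) = -8

Expand innermost to outermost. Recall ⊕ takes the minimum of its arguments and ⊗ takes their sum. Working out the expression ((-1 ⊗ -4) ⊗ (-3 ⊕ 9)) gives -8.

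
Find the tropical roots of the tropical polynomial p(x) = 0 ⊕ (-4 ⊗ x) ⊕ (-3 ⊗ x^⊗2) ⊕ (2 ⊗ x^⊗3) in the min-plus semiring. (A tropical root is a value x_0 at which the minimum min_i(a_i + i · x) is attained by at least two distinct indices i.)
Roots: {-5, -1, 4}

Each tropical root is a break point of the lower envelope of the lines y = a_i + i · x (there are 4 lines, with slopes 0, 1, ..., 3). Only the lines that attain the minimum somewhere contribute to roots; other lines are dominated. Here the surviving (envelope) indices are i = 3, i = 2, i = 1, i = 0.
Intersections between consecutive envelope lines give the roots: for adjacent envelope indices i < j the intersection is x = (a_i − a_j) / (j − i). Reading off the sorted break points: {-5, -1, 4}.
Verification: at each break x_0, at least two indices attain the minimum of min_i(a_i + i · x_0).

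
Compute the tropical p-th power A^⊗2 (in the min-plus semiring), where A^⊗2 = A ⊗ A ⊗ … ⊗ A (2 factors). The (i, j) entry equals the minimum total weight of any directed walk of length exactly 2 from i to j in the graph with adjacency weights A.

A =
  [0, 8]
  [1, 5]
A^⊗2 =
  [0, 8]
  [1, 9]

Each entry (A^⊗2)_ij equals the minimum over all length-2 walks i = v_0 → v_1 → … → v_2 = j of Σ_t A[v_t][v_{t+1}]. For example, for (i, j) = (0, 1) we minimise over 2 possible intermediate vertex sequences; the minimum is 8, attained along the walk 0 → 0 → 1.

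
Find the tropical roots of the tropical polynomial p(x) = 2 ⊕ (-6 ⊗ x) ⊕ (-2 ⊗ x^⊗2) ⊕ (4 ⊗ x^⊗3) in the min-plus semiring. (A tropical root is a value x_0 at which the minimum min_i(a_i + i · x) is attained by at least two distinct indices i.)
Roots: {-6, -4, 8}

Each tropical root is a break point of the lower envelope of the lines y = a_i + i · x (there are 4 lines, with slopes 0, 1, ..., 3). Only the lines that attain the minimum somewhere contribute to roots; other lines are dominated. Here the surviving (envelope) indices are i = 3, i = 2, i = 1, i = 0.
Intersections between consecutive envelope lines give the roots: for adjacent envelope indices i < j the intersection is x = (a_i − a_j) / (j − i). Reading off the sorted break points: {-6, -4, 8}.
Verification: at each break x_0, at least two indices attain the minimum of min_i(a_i + i · x_0).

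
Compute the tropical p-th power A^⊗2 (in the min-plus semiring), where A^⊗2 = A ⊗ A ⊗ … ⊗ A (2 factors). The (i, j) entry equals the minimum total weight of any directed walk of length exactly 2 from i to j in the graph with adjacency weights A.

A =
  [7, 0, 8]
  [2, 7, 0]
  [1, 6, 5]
A^⊗2 =
  [2, 7, 0]
  [1, 2, 5]
  [6, 1, 6]

Each entry (A^⊗2)_ij equals the minimum over all length-2 walks i = v_0 → v_1 → … → v_2 = j of Σ_t A[v_t][v_{t+1}]. For example, for (i, j) = (0, 2) we minimise over 3 possible intermediate vertex sequences; the minimum is 0, attained along the walk 0 → 1 → 2.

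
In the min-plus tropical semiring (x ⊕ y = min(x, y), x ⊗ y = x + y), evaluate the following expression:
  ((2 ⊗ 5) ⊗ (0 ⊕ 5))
((2 ⊗ 5) ⊗ (0 ⊕ 5)) = 7

Expand innermost to outermost. Recall ⊕ takes the minimum of its arguments and ⊗ takes their sum. Working out the expression ((2 ⊗ 5) ⊗ (0 ⊕ 5)) gives 7.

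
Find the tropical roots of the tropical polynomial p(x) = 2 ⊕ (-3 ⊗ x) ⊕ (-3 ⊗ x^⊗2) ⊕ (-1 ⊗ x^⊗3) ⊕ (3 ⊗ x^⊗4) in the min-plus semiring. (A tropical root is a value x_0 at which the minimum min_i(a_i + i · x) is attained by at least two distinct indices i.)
Roots: {-4, -2, 0, 5}

Each tropical root is a break point of the lower envelope of the lines y = a_i + i · x (there are 5 lines, with slopes 0, 1, ..., 4). Only the lines that attain the minimum somewhere contribute to roots; other lines are dominated. Here the surviving (envelope) indices are i = 4, i = 3, i = 2, i = 1, i = 0.
Intersections between consecutive envelope lines give the roots: for adjacent envelope indices i < j the intersection is x = (a_i − a_j) / (j − i). Reading off the sorted break points: {-4, -2, 0, 5}.
Verification: at each break x_0, at least two indices attain the minimum of min_i(a_i + i · x_0).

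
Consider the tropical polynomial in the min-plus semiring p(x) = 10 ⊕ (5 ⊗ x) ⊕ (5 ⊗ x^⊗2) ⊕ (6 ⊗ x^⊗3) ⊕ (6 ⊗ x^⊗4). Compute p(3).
p(3) = 8

A tropical monomial a ⊗ x^⊗i evaluates to a + i · x. Evaluating each term at x = 3:
  Term 0 contributes 10 + 0 · 3 = 10
  Term 1 contributes 5 + 1 · 3 = 8
  Term 2 contributes 5 + 2 · 3 = 11
  Term 3 contributes 6 + 3 · 3 = 15
  Term 4 contributes 6 + 4 · 3 = 18
p(3) = ⊕ of these = min[10, 8, 11, 15, 18] = 8.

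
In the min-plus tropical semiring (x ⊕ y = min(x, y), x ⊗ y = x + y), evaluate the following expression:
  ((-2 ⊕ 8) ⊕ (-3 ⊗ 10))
((-2 ⊕ 8) ⊕ (-3 ⊗ 10)) = -2

Expand innermost to outermost. Recall ⊕ takes the minimum of its arguments and ⊗ takes their sum. Working out the expression ((-2 ⊕ 8) ⊕ (-3 ⊗ 10)) gives -2.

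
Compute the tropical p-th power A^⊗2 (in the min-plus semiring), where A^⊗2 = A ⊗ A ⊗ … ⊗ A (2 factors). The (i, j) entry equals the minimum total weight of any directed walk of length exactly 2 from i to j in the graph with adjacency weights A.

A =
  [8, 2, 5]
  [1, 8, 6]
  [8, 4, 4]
A^⊗2 =
  [3, 9, 8]
  [9, 3, 6]
  [5, 8, 8]

Each entry (A^⊗2)_ij equals the minimum over all length-2 walks i = v_0 → v_1 → … → v_2 = j of Σ_t A[v_t][v_{t+1}]. For example, for (i, j) = (0, 2) we minimise over 3 possible intermediate vertex sequences; the minimum is 8, attained along the walk 0 → 1 → 2.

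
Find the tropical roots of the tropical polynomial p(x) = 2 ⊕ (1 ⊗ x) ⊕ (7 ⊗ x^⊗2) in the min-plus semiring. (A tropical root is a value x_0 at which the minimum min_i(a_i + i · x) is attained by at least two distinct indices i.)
Roots: {-6, 1}

Each tropical root is a break point of the lower envelope of the lines y = a_i + i · x (there are 3 lines, with slopes 0, 1, ..., 2). Only the lines that attain the minimum somewhere contribute to roots; other lines are dominated. Here the surviving (envelope) indices are i = 2, i = 1, i = 0.
Intersections between consecutive envelope lines give the roots: for adjacent envelope indices i < j the intersection is x = (a_i − a_j) / (j − i). Reading off the sorted break points: {-6, 1}.
Verification: at each break x_0, at least two indices attain the minimum of min_i(a_i + i · x_0).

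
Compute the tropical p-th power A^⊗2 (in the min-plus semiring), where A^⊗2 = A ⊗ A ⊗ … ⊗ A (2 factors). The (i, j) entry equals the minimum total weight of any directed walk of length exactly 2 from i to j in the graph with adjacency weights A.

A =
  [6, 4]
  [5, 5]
A^⊗2 =
  [9, 9]
  [10, 9]

Each entry (A^⊗2)_ij equals the minimum over all length-2 walks i = v_0 → v_1 → … → v_2 = j of Σ_t A[v_t][v_{t+1}]. For example, for (i, j) = (0, 1) we minimise over 2 possible intermediate vertex sequences; the minimum is 9, attained along the walk 0 → 1 → 1.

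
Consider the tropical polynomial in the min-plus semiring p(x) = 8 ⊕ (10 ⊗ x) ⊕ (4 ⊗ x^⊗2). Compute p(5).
p(5) = 8

A tropical monomial a ⊗ x^⊗i evaluates to a + i · x. Evaluating each term at x = 5:
  Term 0 contributes 8 + 0 · 5 = 8
  Term 1 contributes 10 + 1 · 5 = 15
  Term 2 contributes 4 + 2 · 5 = 14
p(5) = ⊕ of these = min[8, 15, 14] = 8.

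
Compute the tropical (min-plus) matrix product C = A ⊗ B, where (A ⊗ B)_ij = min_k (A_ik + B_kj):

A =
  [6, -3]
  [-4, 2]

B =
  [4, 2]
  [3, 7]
A ⊗ B =
  [0, 4]
  [0, -2]

Apply the min-plus product entry-by-entry:
  C[0][0] = min over k of (A[0][0] + B[0][0] = 6 + 4 = 10, A[0][1] + B[1][0] = -3 + 3 = 0) = 0 (attained at k = 1)
  C[0][1] = min over k of (A[0][0] + B[0][1] = 6 + 2 = 8, A[0][1] + B[1][1] = -3 + 7 = 4) = 4 (attained at k = 1)
  C[1][0] = min over k of (A[1][0] + B[0][0] = -4 + 4 = 0, A[1][1] + B[1][0] = 2 + 3 = 5) = 0 (attained at k = 0)
  C[1][1] = min over k of (A[1][0] + B[0][1] = -4 + 2 = -2, A[1][1] + B[1][1] = 2 + 7 = 9) = -2 (attained at k = 0)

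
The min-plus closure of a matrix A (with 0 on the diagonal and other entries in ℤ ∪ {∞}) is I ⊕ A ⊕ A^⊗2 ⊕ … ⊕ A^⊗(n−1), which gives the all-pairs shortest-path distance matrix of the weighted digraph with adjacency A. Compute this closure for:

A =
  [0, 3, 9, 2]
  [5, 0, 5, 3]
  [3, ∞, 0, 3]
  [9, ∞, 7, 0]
Closure =
  [0, 3, 8, 2]
  [5, 0, 5, 3]
  [3, 6, 0, 3]
  [9, 12, 7, 0]

This is the Floyd-Warshall all-pairs shortest-path computation. For each intermediate vertex k = 0, 1, …, 3, update dist[i][j] ← min(dist[i][j], dist[i][k] + dist[k][j]). The final matrix gives, for each (i, j), the minimum total weight of any directed path from i to j (possibly empty when i = j).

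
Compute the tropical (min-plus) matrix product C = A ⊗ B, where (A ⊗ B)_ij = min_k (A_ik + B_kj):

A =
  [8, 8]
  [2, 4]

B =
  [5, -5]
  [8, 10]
A ⊗ B =
  [13, 3]
  [7, -3]

Apply the min-plus product entry-by-entry:
  C[0][0] = min over k of (A[0][0] + B[0][0] = 8 + 5 = 13, A[0][1] + B[1][0] = 8 + 8 = 16) = 13 (attained at k = 0)
  C[0][1] = min over k of (A[0][0] + B[0][1] = 8 + -5 = 3, A[0][1] + B[1][1] = 8 + 10 = 18) = 3 (attained at k = 0)
  C[1][0] = min over k of (A[1][0] + B[0][0] = 2 + 5 = 7, A[1][1] + B[1][0] = 4 + 8 = 12) = 7 (attained at k = 0)
  C[1][1] = min over k of (A[1][0] + B[0][1] = 2 + -5 = -3, A[1][1] + B[1][1] = 4 + 10 = 14) = -3 (attained at k = 0)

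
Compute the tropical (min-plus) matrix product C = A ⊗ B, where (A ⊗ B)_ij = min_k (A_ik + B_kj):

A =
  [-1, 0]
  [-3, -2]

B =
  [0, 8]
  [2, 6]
A ⊗ B =
  [-1, 6]
  [-3, 4]

Apply the min-plus product entry-by-entry:
  C[0][0] = min over k of (A[0][0] + B[0][0] = -1 + 0 = -1, A[0][1] + B[1][0] = 0 + 2 = 2) = -1 (attained at k = 0)
  C[0][1] = min over k of (A[0][0] + B[0][1] = -1 + 8 = 7, A[0][1] + B[1][1] = 0 + 6 = 6) = 6 (attained at k = 1)
  C[1][0] = min over k of (A[1][0] + B[0][0] = -3 + 0 = -3, A[1][1] + B[1][0] = -2 + 2 = 0) = -3 (attained at k = 0)
  C[1][1] = min over k of (A[1][0] + B[0][1] = -3 + 8 = 5, A[1][1] + B[1][1] = -2 + 6 = 4) = 4 (attained at k = 1)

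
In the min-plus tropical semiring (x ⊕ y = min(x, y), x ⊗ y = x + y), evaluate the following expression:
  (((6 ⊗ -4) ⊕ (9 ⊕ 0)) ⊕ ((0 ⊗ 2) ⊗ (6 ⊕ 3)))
(((6 ⊗ -4) ⊕ (9 ⊕ 0)) ⊕ ((0 ⊗ 2) ⊗ (6 ⊕ 3))) = 0

Expand innermost to outermost. Recall ⊕ takes the minimum of its arguments and ⊗ takes their sum. Working out the expression (((6 ⊗ -4) ⊕ (9 ⊕ 0)) ⊕ ((0 ⊗ 2) ⊗ (6 ⊕ 3))) gives 0.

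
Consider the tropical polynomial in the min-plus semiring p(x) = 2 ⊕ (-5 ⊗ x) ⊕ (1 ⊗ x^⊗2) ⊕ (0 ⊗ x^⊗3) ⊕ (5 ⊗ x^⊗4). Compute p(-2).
p(-2) = -7

A tropical monomial a ⊗ x^⊗i evaluates to a + i · x. Evaluating each term at x = -2:
  Term 0 contributes 2 + 0 · -2 = 2
  Term 1 contributes -5 + 1 · -2 = -7
  Term 2 contributes 1 + 2 · -2 = -3
  Term 3 contributes 0 + 3 · -2 = -6
  Term 4 contributes 5 + 4 · -2 = -3
p(-2) = ⊕ of these = min[2, -7, -3, -6, -3] = -7.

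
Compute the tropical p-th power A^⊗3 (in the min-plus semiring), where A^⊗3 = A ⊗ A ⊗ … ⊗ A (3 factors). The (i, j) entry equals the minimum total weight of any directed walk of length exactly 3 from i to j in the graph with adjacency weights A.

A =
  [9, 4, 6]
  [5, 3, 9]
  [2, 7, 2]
A^⊗3 =
  [10, 10, 10]
  [11, 9, 13]
  [6, 8, 6]

Each entry (A^⊗3)_ij equals the minimum over all length-3 walks i = v_0 → v_1 → … → v_3 = j of Σ_t A[v_t][v_{t+1}]. For example, for (i, j) = (0, 2) we minimise over 9 possible intermediate vertex sequences; the minimum is 10, attained along the walk 0 → 2 → 2 → 2.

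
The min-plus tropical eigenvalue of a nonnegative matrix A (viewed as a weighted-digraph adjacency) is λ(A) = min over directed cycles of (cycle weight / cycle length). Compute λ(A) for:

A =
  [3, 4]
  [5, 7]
λ(A) = 3

Enumerate directed cycles and compute their means (weight / length). Sample:
  cycle 0 → 0: weight = 3, length = 1, mean = 3/1 ≈ 3.000
  cycle 1 → 1: weight = 7, length = 1, mean = 7/1 ≈ 7.000
  cycle 0 → 1 → 0: weight = 9, length = 2, mean = 9/2 ≈ 4.500
  cycle 1 → 0 → 1: weight = 9, length = 2, mean = 9/2 ≈ 4.500
Minimum mean = 3.000, attained e.g. along the cycle 0 → 0 with weight 3 and length 1. So λ(A) = 3/1 = 3.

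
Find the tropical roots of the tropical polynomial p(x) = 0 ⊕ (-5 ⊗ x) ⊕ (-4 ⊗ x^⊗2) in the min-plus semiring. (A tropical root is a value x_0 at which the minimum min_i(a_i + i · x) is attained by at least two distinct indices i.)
Roots: {-1, 5}

Each tropical root is a break point of the lower envelope of the lines y = a_i + i · x (there are 3 lines, with slopes 0, 1, ..., 2). Only the lines that attain the minimum somewhere contribute to roots; other lines are dominated. Here the surviving (envelope) indices are i = 2, i = 1, i = 0.
Intersections between consecutive envelope lines give the roots: for adjacent envelope indices i < j the intersection is x = (a_i − a_j) / (j − i). Reading off the sorted break points: {-1, 5}.
Verification: at each break x_0, at least two indices attain the minimum of min_i(a_i + i · x_0).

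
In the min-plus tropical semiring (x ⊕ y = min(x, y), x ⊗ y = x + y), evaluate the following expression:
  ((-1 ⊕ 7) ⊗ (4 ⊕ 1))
((-1 ⊕ 7) ⊗ (4 ⊕ 1)) = 0

Expand innermost to outermost. Recall ⊕ takes the minimum of its arguments and ⊗ takes their sum. Working out the expression ((-1 ⊕ 7) ⊗ (4 ⊕ 1)) gives 0.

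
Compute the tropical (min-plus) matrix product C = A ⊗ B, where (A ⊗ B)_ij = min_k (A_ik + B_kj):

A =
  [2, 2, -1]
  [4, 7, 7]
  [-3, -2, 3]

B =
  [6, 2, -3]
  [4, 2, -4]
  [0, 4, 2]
A ⊗ B =
  [-1, 3, -2]
  [7, 6, 1]
  [2, -1, -6]

Apply the min-plus product entry-by-entry:
  C[0][0] = min over k of (A[0][0] + B[0][0] = 2 + 6 = 8, A[0][1] + B[1][0] = 2 + 4 = 6, A[0][2] + B[2][0] = -1 + 0 = -1) = -1 (attained at k = 2)
  C[0][1] = min over k of (A[0][0] + B[0][1] = 2 + 2 = 4, A[0][1] + B[1][1] = 2 + 2 = 4, A[0][2] + B[2][1] = -1 + 4 = 3) = 3 (attained at k = 2)
  C[0][2] = min over k of (A[0][0] + B[0][2] = 2 + -3 = -1, A[0][1] + B[1][2] = 2 + -4 = -2, A[0][2] + B[2][2] = -1 + 2 = 1) = -2 (attained at k = 1)
  C[1][0] = min over k of (A[1][0] + B[0][0] = 4 + 6 = 10, A[1][1] + B[1][0] = 7 + 4 = 11, A[1][2] + B[2][0] = 7 + 0 = 7) = 7 (attained at k = 2)
  C[1][1] = min over k of (A[1][0] + B[0][1] = 4 + 2 = 6, A[1][1] + B[1][1] = 7 + 2 = 9, A[1][2] + B[2][1] = 7 + 4 = 11) = 6 (attained at k = 0)
  C[1][2] = min over k of (A[1][0] + B[0][2] = 4 + -3 = 1, A[1][1] + B[1][2] = 7 + -4 = 3, A[1][2] + B[2][2] = 7 + 2 = 9) = 1 (attained at k = 0)
  C[2][0] = min over k of (A[2][0] + B[0][0] = -3 + 6 = 3, A[2][1] + B[1][0] = -2 + 4 = 2, A[2][2] + B[2][0] = 3 + 0 = 3) = 2 (attained at k = 1)
  C[2][1] = min over k of (A[2][0] + B[0][1] = -3 + 2 = -1, A[2][1] + B[1][1] = -2 + 2 = 0, A[2][2] + B[2][1] = 3 + 4 = 7) = -1 (attained at k = 0)
  C[2][2] = min over k of (A[2][0] + B[0][2] = -3 + -3 = -6, A[2][1] + B[1][2] = -2 + -4 = -6, A[2][2] + B[2][2] = 3 + 2 = 5) = -6 (attained at k = 0)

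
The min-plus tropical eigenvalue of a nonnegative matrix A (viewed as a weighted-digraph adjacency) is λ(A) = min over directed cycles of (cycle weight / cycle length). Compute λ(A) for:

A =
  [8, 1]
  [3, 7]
λ(A) = 2

Enumerate directed cycles and compute their means (weight / length). Sample:
  cycle 0 → 0: weight = 8, length = 1, mean = 8/1 ≈ 8.000
  cycle 1 → 1: weight = 7, length = 1, mean = 7/1 ≈ 7.000
  cycle 0 → 1 → 0: weight = 4, length = 2, mean = 4/2 ≈ 2.000
  cycle 1 → 0 → 1: weight = 4, length = 2, mean = 4/2 ≈ 2.000
Minimum mean = 2.000, attained e.g. along the cycle 0 → 1 → 0 with weight 4 and length 2. So λ(A) = 4/2 = 2.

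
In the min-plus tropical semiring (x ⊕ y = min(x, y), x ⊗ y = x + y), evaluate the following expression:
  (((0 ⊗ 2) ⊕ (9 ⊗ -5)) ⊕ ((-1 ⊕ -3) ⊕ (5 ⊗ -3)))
(((0 ⊗ 2) ⊕ (9 ⊗ -5)) ⊕ ((-1 ⊕ -3) ⊕ (5 ⊗ -3))) = -3

Expand innermost to outermost. Recall ⊕ takes the minimum of its arguments and ⊗ takes their sum. Working out the expression (((0 ⊗ 2) ⊕ (9 ⊗ -5)) ⊕ ((-1 ⊕ -3) ⊕ (5 ⊗ -3))) gives -3.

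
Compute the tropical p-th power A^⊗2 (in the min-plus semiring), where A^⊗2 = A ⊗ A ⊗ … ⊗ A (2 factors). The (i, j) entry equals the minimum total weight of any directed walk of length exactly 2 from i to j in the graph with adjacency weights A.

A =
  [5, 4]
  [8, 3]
A^⊗2 =
  [10, 7]
  [11, 6]

Each entry (A^⊗2)_ij equals the minimum over all length-2 walks i = v_0 → v_1 → … → v_2 = j of Σ_t A[v_t][v_{t+1}]. For example, for (i, j) = (0, 1) we minimise over 2 possible intermediate vertex sequences; the minimum is 7, attained along the walk 0 → 1 → 1.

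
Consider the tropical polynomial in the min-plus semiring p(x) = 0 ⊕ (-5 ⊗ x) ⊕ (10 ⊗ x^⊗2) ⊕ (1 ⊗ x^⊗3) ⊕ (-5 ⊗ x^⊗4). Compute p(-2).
p(-2) = -13

A tropical monomial a ⊗ x^⊗i evaluates to a + i · x. Evaluating each term at x = -2:
  Term 0 contributes 0 + 0 · -2 = 0
  Term 1 contributes -5 + 1 · -2 = -7
  Term 2 contributes 10 + 2 · -2 = 6
  Term 3 contributes 1 + 3 · -2 = -5
  Term 4 contributes -5 + 4 · -2 = -13
p(-2) = ⊕ of these = min[0, -7, 6, -5, -13] = -13.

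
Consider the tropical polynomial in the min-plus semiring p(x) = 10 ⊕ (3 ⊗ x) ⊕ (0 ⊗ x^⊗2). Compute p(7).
p(7) = 10

A tropical monomial a ⊗ x^⊗i evaluates to a + i · x. Evaluating each term at x = 7:
  Term 0 contributes 10 + 0 · 7 = 10
  Term 1 contributes 3 + 1 · 7 = 10
  Term 2 contributes 0 + 2 · 7 = 14
p(7) = ⊕ of these = min[10, 10, 14] = 10.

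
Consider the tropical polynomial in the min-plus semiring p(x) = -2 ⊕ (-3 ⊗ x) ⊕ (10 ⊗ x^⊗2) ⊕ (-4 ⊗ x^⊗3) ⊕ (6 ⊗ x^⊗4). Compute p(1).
p(1) = -2

A tropical monomial a ⊗ x^⊗i evaluates to a + i · x. Evaluating each term at x = 1:
  Term 0 contributes -2 + 0 · 1 = -2
  Term 1 contributes -3 + 1 · 1 = -2
  Term 2 contributes 10 + 2 · 1 = 12
  Term 3 contributes -4 + 3 · 1 = -1
  Term 4 contributes 6 + 4 · 1 = 10
p(1) = ⊕ of these = min[-2, -2, 12, -1, 10] = -2.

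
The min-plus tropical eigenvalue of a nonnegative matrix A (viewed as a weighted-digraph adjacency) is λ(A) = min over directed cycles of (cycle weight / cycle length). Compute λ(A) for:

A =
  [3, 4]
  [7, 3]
λ(A) = 3

Enumerate directed cycles and compute their means (weight / length). Sample:
  cycle 0 → 0: weight = 3, length = 1, mean = 3/1 ≈ 3.000
  cycle 1 → 1: weight = 3, length = 1, mean = 3/1 ≈ 3.000
  cycle 0 → 1 → 0: weight = 11, length = 2, mean = 11/2 ≈ 5.500
  cycle 1 → 0 → 1: weight = 11, length = 2, mean = 11/2 ≈ 5.500
Minimum mean = 3.000, attained e.g. along the cycle 0 → 0 with weight 3 and length 1. So λ(A) = 3/1 = 3.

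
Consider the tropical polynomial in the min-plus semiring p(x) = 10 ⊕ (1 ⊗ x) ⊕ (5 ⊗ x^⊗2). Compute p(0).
p(0) = 1

A tropical monomial a ⊗ x^⊗i evaluates to a + i · x. Evaluating each term at x = 0:
  Term 0 contributes 10 + 0 · 0 = 10
  Term 1 contributes 1 + 1 · 0 = 1
  Term 2 contributes 5 + 2 · 0 = 5
p(0) = ⊕ of these = min[10, 1, 5] = 1.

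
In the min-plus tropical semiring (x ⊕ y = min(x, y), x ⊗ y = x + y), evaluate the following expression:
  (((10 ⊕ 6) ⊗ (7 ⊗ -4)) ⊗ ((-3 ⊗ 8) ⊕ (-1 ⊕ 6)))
(((10 ⊕ 6) ⊗ (7 ⊗ -4)) ⊗ ((-3 ⊗ 8) ⊕ (-1 ⊕ 6))) = 8

Expand innermost to outermost. Recall ⊕ takes the minimum of its arguments and ⊗ takes their sum. Working out the expression (((10 ⊕ 6) ⊗ (7 ⊗ -4)) ⊗ ((-3 ⊗ 8) ⊕ (-1 ⊕ 6))) gives 8.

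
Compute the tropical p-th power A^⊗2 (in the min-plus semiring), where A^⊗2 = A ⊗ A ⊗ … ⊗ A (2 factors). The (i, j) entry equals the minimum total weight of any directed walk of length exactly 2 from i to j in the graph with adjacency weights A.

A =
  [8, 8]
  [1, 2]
A^⊗2 =
  [9, 10]
  [3, 4]

Each entry (A^⊗2)_ij equals the minimum over all length-2 walks i = v_0 → v_1 → … → v_2 = j of Σ_t A[v_t][v_{t+1}]. For example, for (i, j) = (0, 1) we minimise over 2 possible intermediate vertex sequences; the minimum is 10, attained along the walk 0 → 1 → 1.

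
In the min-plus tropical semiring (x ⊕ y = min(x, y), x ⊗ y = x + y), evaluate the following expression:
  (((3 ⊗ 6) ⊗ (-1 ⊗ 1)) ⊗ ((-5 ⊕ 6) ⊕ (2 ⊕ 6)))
(((3 ⊗ 6) ⊗ (-1 ⊗ 1)) ⊗ ((-5 ⊕ 6) ⊕ (2 ⊕ 6))) = 4

Expand innermost to outermost. Recall ⊕ takes the minimum of its arguments and ⊗ takes their sum. Working out the expression (((3 ⊗ 6) ⊗ (-1 ⊗ 1)) ⊗ ((-5 ⊕ 6) ⊕ (2 ⊕ 6))) gives 4.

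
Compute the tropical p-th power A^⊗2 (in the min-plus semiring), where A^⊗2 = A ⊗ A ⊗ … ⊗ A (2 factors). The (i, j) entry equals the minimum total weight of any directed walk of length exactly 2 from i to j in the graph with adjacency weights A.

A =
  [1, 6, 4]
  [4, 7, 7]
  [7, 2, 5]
A^⊗2 =
  [2, 6, 5]
  [5, 9, 8]
  [6, 7, 9]

Each entry (A^⊗2)_ij equals the minimum over all length-2 walks i = v_0 → v_1 → … → v_2 = j of Σ_t A[v_t][v_{t+1}]. For example, for (i, j) = (0, 2) we minimise over 3 possible intermediate vertex sequences; the minimum is 5, attained along the walk 0 → 0 → 2.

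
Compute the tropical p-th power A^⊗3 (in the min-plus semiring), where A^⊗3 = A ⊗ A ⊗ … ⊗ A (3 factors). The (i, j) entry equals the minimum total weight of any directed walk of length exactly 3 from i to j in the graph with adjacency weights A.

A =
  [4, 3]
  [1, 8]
A^⊗3 =
  [8, 7]
  [5, 8]

Each entry (A^⊗3)_ij equals the minimum over all length-3 walks i = v_0 → v_1 → … → v_3 = j of Σ_t A[v_t][v_{t+1}]. For example, for (i, j) = (0, 1) we minimise over 4 possible intermediate vertex sequences; the minimum is 7, attained along the walk 0 → 1 → 0 → 1.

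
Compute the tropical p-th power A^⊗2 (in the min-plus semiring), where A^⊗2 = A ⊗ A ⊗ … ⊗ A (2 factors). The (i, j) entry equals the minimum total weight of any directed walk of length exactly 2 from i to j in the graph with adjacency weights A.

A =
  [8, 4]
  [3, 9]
A^⊗2 =
  [7, 12]
  [11, 7]

Each entry (A^⊗2)_ij equals the minimum over all length-2 walks i = v_0 → v_1 → … → v_2 = j of Σ_t A[v_t][v_{t+1}]. For example, for (i, j) = (0, 1) we minimise over 2 possible intermediate vertex sequences; the minimum is 12, attained along the walk 0 → 0 → 1.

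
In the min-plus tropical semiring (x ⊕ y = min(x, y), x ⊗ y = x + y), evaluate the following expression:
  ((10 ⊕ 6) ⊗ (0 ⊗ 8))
((10 ⊕ 6) ⊗ (0 ⊗ 8)) = 14

Expand innermost to outermost. Recall ⊕ takes the minimum of its arguments and ⊗ takes their sum. Working out the expression ((10 ⊕ 6) ⊗ (0 ⊗ 8)) gives 14.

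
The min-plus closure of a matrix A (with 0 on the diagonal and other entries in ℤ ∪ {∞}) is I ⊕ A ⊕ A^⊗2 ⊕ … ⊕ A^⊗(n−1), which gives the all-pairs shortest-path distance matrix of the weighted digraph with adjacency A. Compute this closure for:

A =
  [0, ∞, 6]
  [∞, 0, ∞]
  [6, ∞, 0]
Closure =
  [0, ∞, 6]
  [∞, 0, ∞]
  [6, ∞, 0]

This is the Floyd-Warshall all-pairs shortest-path computation. For each intermediate vertex k = 0, 1, …, 2, update dist[i][j] ← min(dist[i][j], dist[i][k] + dist[k][j]). The final matrix gives, for each (i, j), the minimum total weight of any directed path from i to j (possibly empty when i = j).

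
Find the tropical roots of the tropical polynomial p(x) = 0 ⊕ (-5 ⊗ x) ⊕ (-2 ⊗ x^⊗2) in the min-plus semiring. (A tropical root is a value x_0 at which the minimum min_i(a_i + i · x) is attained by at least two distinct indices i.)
Roots: {-3, 5}

Each tropical root is a break point of the lower envelope of the lines y = a_i + i · x (there are 3 lines, with slopes 0, 1, ..., 2). Only the lines that attain the minimum somewhere contribute to roots; other lines are dominated. Here the surviving (envelope) indices are i = 2, i = 1, i = 0.
Intersections between consecutive envelope lines give the roots: for adjacent envelope indices i < j the intersection is x = (a_i − a_j) / (j − i). Reading off the sorted break points: {-3, 5}.
Verification: at each break x_0, at least two indices attain the minimum of min_i(a_i + i · x_0).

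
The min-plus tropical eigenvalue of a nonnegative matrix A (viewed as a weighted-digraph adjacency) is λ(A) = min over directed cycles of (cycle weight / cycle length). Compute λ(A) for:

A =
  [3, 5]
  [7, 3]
λ(A) = 3

Enumerate directed cycles and compute their means (weight / length). Sample:
  cycle 0 → 0: weight = 3, length = 1, mean = 3/1 ≈ 3.000
  cycle 1 → 1: weight = 3, length = 1, mean = 3/1 ≈ 3.000
  cycle 0 → 1 → 0: weight = 12, length = 2, mean = 12/2 ≈ 6.000
  cycle 1 → 0 → 1: weight = 12, length = 2, mean = 12/2 ≈ 6.000
Minimum mean = 3.000, attained e.g. along the cycle 0 → 0 with weight 3 and length 1. So λ(A) = 3/1 = 3.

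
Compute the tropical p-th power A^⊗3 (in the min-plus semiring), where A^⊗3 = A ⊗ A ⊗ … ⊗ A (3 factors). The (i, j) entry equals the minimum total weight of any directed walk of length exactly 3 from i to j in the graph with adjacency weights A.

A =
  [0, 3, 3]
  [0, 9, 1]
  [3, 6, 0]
A^⊗3 =
  [0, 3, 3]
  [0, 3, 1]
  [3, 6, 0]

Each entry (A^⊗3)_ij equals the minimum over all length-3 walks i = v_0 → v_1 → … → v_3 = j of Σ_t A[v_t][v_{t+1}]. For example, for (i, j) = (0, 2) we minimise over 9 possible intermediate vertex sequences; the minimum is 3, attained along the walk 0 → 0 → 0 → 2.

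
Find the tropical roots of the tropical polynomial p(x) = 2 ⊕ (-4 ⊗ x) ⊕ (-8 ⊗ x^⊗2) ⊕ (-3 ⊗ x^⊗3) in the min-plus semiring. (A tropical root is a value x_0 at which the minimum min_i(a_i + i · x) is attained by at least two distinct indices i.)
Roots: {-5, 4, 6}

Each tropical root is a break point of the lower envelope of the lines y = a_i + i · x (there are 4 lines, with slopes 0, 1, ..., 3). Only the lines that attain the minimum somewhere contribute to roots; other lines are dominated. Here the surviving (envelope) indices are i = 3, i = 2, i = 1, i = 0.
Intersections between consecutive envelope lines give the roots: for adjacent envelope indices i < j the intersection is x = (a_i − a_j) / (j − i). Reading off the sorted break points: {-5, 4, 6}.
Verification: at each break x_0, at least two indices attain the minimum of min_i(a_i + i · x_0).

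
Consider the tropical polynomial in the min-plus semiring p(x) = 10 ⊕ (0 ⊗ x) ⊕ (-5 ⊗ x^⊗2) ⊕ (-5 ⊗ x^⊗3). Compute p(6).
p(6) = 6

A tropical monomial a ⊗ x^⊗i evaluates to a + i · x. Evaluating each term at x = 6:
  Term 0 contributes 10 + 0 · 6 = 10
  Term 1 contributes 0 + 1 · 6 = 6
  Term 2 contributes -5 + 2 · 6 = 7
  Term 3 contributes -5 + 3 · 6 = 13
p(6) = ⊕ of these = min[10, 6, 7, 13] = 6.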